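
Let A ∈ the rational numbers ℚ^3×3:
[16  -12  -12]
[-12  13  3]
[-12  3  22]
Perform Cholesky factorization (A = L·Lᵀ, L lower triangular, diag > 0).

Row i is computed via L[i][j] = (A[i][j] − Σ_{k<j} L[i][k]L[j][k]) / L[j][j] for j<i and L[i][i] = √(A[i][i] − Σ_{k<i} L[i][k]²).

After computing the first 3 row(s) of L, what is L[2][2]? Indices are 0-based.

Step 1: L[0][0] = √(16) = 4.
  L[1][0] = (-12) / L[0][0] = -3.
Step 2: L[1][1] = √(4) = 2.
  L[2][0] = (-12) / L[0][0] = -3.
  L[2][1] = (-6) / L[1][1] = -3.
Step 3: L[2][2] = √(4) = 2.

L[2][2] = 2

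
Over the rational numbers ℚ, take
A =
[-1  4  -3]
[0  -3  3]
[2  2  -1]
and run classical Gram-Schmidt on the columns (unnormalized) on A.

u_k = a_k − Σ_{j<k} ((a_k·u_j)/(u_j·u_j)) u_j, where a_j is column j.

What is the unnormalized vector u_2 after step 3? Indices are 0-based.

Step 1: u_0 = a_0 = (-1, 0, 2).
Step 2: u_1 = a_1 − (0)·u_0 = (4, -3, 2).
Step 3: u_2 = a_2 − (1/5)·u_0 − (-23/29)·u_1 = (54/145, 18/29, 27/145).

u_2 = (54/145, 18/29, 27/145)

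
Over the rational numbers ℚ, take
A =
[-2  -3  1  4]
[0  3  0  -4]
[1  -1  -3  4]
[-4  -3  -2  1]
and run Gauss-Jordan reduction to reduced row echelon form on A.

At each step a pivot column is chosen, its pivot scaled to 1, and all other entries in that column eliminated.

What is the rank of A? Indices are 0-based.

[1] R0 /= -2  ⇒  (1, 3/2, -1/2, -2)
     R2 -= 1·R0  ⇒  (0, -5/2, -5/2, 6)
     R3 -= -4·R0  ⇒  (0, 3, -4, -7)
[2] R1 /= 3  ⇒  (0, 1, 0, -4/3)
     R0 -= 3/2·R1  ⇒  (1, 0, -1/2, 0)
     R2 -= -5/2·R1  ⇒  (0, 0, -5/2, 8/3)
     R3 -= 3·R1  ⇒  (0, 0, -4, -3)
[3] R2 /= -5/2  ⇒  (0, 0, 1, -16/15)
     R0 -= -1/2·R2  ⇒  (1, 0, 0, -8/15)
     R3 -= -4·R2  ⇒  (0, 0, 0, -109/15)
[4] R3 /= -109/15  ⇒  (0, 0, 0, 1)
     R0 -= -8/15·R3  ⇒  (1, 0, 0, 0)
     R1 -= -4/3·R3  ⇒  (0, 1, 0, 0)
     R2 -= -16/15·R3  ⇒  (0, 0, 1, 0)

rank = 4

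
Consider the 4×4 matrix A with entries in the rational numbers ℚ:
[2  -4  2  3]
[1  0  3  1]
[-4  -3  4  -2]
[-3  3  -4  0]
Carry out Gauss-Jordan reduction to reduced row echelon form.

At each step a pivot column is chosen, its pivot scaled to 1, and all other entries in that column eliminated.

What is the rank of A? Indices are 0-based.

rank = 4

[1] R0 /= 2  ⇒  (1, -2, 1, 3/2)
     R1 -= 1·R0  ⇒  (0, 2, 2, -1/2)
     R2 -= -4·R0  ⇒  (0, -11, 8, 4)
     R3 -= -3·R0  ⇒  (0, -3, -1, 9/2)
[2] R1 /= 2  ⇒  (0, 1, 1, -1/4)
     R0 -= -2·R1  ⇒  (1, 0, 3, 1)
     R2 -= -11·R1  ⇒  (0, 0, 19, 5/4)
     R3 -= -3·R1  ⇒  (0, 0, 2, 15/4)
[3] R2 /= 19  ⇒  (0, 0, 1, 5/76)
     R0 -= 3·R2  ⇒  (1, 0, 0, 61/76)
     R1 -= 1·R2  ⇒  (0, 1, 0, -6/19)
     R3 -= 2·R2  ⇒  (0, 0, 0, 275/76)
[4] R3 /= 275/76  ⇒  (0, 0, 0, 1)
     R0 -= 61/76·R3  ⇒  (1, 0, 0, 0)
     R1 -= -6/19·R3  ⇒  (0, 1, 0, 0)
     R2 -= 5/76·R3  ⇒  (0, 0, 1, 0)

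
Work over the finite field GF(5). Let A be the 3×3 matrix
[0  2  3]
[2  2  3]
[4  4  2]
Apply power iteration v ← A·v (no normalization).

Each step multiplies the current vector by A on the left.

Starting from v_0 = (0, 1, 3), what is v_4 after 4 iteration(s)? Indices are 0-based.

v_0 = (0, 1, 3).
v_1 = A·v_0 = (1, 1, 0).
v_2 = A·v_1 = (2, 4, 3).
v_3 = A·v_2 = (2, 1, 0).
v_4 = A·v_3 = (2, 1, 2).

v_4 = (2, 1, 2)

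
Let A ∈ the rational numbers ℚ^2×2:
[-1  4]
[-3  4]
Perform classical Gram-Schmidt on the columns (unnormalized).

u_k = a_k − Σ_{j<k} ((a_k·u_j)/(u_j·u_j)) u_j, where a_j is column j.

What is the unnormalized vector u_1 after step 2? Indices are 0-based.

u_1 = (12/5, -4/5)

Step 1: u_0 = a_0 = (-1, -3).
Step 2: u_1 = a_1 − (-8/5)·u_0 = (12/5, -4/5).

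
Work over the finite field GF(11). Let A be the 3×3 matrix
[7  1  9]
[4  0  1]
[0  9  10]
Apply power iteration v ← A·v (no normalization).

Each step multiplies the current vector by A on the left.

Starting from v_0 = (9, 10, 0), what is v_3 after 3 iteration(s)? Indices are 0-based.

v_0 = (9, 10, 0).
v_1 = A·v_0 = (7, 3, 2).
v_2 = A·v_1 = (4, 8, 3).
v_3 = A·v_2 = (8, 8, 3).

v_3 = (8, 8, 3)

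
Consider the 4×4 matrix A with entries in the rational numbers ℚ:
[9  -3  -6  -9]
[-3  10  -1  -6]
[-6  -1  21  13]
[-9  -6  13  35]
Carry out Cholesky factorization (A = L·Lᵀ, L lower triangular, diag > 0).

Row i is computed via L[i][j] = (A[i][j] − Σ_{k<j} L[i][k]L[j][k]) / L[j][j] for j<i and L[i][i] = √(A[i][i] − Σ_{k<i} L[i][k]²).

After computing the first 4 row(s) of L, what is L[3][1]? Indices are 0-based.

L[3][1] = -3

Step 1: L[0][0] = √(9) = 3.
  L[1][0] = (-3) / L[0][0] = -1.
Step 2: L[1][1] = √(9) = 3.
  L[2][0] = (-6) / L[0][0] = -2.
  L[2][1] = (-3) / L[1][1] = -1.
Step 3: L[2][2] = √(16) = 4.
  L[3][0] = (-9) / L[0][0] = -3.
  L[3][1] = (-9) / L[1][1] = -3.
  L[3][2] = (4) / L[2][2] = 1.
Step 4: L[3][3] = √(16) = 4.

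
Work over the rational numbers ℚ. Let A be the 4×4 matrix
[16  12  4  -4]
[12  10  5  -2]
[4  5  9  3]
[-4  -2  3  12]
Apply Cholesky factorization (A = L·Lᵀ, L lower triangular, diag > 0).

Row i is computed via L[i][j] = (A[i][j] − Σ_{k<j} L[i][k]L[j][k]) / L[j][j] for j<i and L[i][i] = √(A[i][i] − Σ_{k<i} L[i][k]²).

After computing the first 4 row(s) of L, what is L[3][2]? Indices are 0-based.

Step 1: L[0][0] = √(16) = 4.
  L[1][0] = (12) / L[0][0] = 3.
Step 2: L[1][1] = √(1) = 1.
  L[2][0] = (4) / L[0][0] = 1.
  L[2][1] = (2) / L[1][1] = 2.
Step 3: L[2][2] = √(4) = 2.
  L[3][0] = (-4) / L[0][0] = -1.
  L[3][1] = (1) / L[1][1] = 1.
  L[3][2] = (2) / L[2][2] = 1.
Step 4: L[3][3] = √(9) = 3.

L[3][2] = 1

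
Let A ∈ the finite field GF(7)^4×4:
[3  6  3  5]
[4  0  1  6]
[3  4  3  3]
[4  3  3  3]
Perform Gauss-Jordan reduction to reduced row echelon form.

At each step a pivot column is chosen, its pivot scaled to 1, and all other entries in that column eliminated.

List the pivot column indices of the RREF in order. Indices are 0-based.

[1] R0 /= 3  ⇒  (1, 2, 1, 4)
     R1 -= 4·R0  ⇒  (0, 6, 4, 4)
     R2 -= 3·R0  ⇒  (0, 5, 0, 5)
     R3 -= 4·R0  ⇒  (0, 2, 6, 1)
[2] R1 /= 6  ⇒  (0, 1, 3, 3)
     R0 -= 2·R1  ⇒  (1, 0, 2, 5)
     R2 -= 5·R1  ⇒  (0, 0, 6, 4)
     R3 -= 2·R1  ⇒  (0, 0, 0, 2)
[3] R2 /= 6  ⇒  (0, 0, 1, 3)
     R0 -= 2·R2  ⇒  (1, 0, 0, 6)
     R1 -= 3·R2  ⇒  (0, 1, 0, 1)
[4] R3 /= 2  ⇒  (0, 0, 0, 1)
     R0 -= 6·R3  ⇒  (1, 0, 0, 0)
     R1 -= 1·R3  ⇒  (0, 1, 0, 0)
     R2 -= 3·R3  ⇒  (0, 0, 1, 0)

pivot columns: 0, 1, 2, 3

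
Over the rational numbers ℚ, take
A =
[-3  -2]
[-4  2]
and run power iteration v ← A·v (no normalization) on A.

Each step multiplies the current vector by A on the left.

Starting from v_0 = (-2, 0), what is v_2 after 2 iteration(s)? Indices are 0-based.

v_0 = (-2, 0).
v_1 = A·v_0 = (6, 8).
v_2 = A·v_1 = (-34, -8).

v_2 = (-34, -8)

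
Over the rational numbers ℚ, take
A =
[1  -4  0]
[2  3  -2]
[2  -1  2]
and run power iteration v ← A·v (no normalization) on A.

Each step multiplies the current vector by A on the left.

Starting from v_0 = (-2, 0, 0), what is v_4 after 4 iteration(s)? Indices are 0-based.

v_4 = (-34, 112, 112)

v_0 = (-2, 0, 0).
v_1 = A·v_0 = (-2, -4, -4).
v_2 = A·v_1 = (14, -8, -8).
v_3 = A·v_2 = (46, 20, 20).
v_4 = A·v_3 = (-34, 112, 112).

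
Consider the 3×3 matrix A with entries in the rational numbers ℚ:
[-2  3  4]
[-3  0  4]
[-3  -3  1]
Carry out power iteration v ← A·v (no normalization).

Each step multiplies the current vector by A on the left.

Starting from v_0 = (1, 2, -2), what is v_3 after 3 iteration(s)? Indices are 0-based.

v_0 = (1, 2, -2).
v_1 = A·v_0 = (-4, -11, -11).
v_2 = A·v_1 = (-69, -32, 34).
v_3 = A·v_2 = (178, 343, 337).

v_3 = (178, 343, 337)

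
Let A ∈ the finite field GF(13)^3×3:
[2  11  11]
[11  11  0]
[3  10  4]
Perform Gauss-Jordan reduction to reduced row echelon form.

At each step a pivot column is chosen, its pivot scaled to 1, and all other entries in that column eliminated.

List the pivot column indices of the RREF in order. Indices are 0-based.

pivot columns: 0, 1, 2

[1] R0 /= 2  ⇒  (1, 12, 12)
     R1 -= 11·R0  ⇒  (0, 9, 11)
     R2 -= 3·R0  ⇒  (0, 0, 7)
[2] R1 /= 9  ⇒  (0, 1, 7)
     R0 -= 12·R1  ⇒  (1, 0, 6)
[3] R2 /= 7  ⇒  (0, 0, 1)
     R0 -= 6·R2  ⇒  (1, 0, 0)
     R1 -= 7·R2  ⇒  (0, 1, 0)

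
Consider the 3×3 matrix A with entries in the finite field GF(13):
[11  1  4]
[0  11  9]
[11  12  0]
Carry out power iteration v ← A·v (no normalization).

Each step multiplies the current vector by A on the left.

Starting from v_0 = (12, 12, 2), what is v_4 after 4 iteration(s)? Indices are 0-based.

v_0 = (12, 12, 2).
v_1 = A·v_0 = (9, 7, 3).
v_2 = A·v_1 = (1, 0, 1).
v_3 = A·v_2 = (2, 9, 11).
v_4 = A·v_3 = (10, 3, 0).

v_4 = (10, 3, 0)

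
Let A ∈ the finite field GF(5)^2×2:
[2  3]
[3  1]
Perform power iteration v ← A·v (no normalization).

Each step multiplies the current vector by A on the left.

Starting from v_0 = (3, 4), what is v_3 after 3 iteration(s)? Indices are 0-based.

v_0 = (3, 4).
v_1 = A·v_0 = (3, 3).
v_2 = A·v_1 = (0, 2).
v_3 = A·v_2 = (1, 2).

v_3 = (1, 2)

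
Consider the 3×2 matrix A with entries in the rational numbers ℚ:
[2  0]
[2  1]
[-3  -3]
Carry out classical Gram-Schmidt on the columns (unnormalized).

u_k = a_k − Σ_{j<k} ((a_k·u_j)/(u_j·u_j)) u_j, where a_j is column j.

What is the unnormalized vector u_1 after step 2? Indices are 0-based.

Step 1: u_0 = a_0 = (2, 2, -3).
Step 2: u_1 = a_1 − (11/17)·u_0 = (-22/17, -5/17, -18/17).

u_1 = (-22/17, -5/17, -18/17)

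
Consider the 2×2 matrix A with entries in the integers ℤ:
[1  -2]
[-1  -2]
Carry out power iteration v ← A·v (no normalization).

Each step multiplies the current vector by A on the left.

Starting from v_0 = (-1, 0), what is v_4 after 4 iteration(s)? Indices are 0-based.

v_4 = (-11, -9)

v_0 = (-1, 0).
v_1 = A·v_0 = (-1, 1).
v_2 = A·v_1 = (-3, -1).
v_3 = A·v_2 = (-1, 5).
v_4 = A·v_3 = (-11, -9).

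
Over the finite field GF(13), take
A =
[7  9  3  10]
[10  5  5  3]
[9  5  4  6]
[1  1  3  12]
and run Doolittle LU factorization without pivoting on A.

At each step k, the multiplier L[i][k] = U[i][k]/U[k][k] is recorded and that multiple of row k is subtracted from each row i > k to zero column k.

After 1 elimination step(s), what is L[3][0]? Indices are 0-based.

L[3][0] = 2

Step 1: pivot at (0,0) is 7.
  row1 ← row1 − (7)·row0  ⇒  L[1][0]=7, U row1=(0, 7, 10, 11)
  row2 ← row2 − (5)·row0  ⇒  L[2][0]=5, U row2=(0, 12, 2, 8)
  row3 ← row3 − (2)·row0  ⇒  L[3][0]=2, U row3=(0, 9, 10, 5)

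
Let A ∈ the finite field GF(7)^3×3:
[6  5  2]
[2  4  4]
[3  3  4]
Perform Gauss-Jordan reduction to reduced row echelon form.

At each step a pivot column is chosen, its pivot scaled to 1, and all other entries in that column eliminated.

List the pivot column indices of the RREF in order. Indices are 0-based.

pivot columns: 0, 1, 2

[1] R0 /= 6  ⇒  (1, 2, 5)
     R1 -= 2·R0  ⇒  (0, 0, 1)
     R2 -= 3·R0  ⇒  (0, 4, 3)
[2] R1 <-> R2
[2] R1 /= 4  ⇒  (0, 1, 6)
     R0 -= 2·R1  ⇒  (1, 0, 0)
[3] R2 /= 1  ⇒  (0, 0, 1)
     R1 -= 6·R2  ⇒  (0, 1, 0)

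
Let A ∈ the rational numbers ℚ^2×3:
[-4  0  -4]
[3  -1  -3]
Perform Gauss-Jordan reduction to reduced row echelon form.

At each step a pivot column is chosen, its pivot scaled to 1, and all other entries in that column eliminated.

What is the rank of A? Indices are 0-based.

step 1: normalize row 0 (÷-4) = (1, 0, 1)
  row 1: subtract 3×row0 = (0, -1, -6)
step 2: normalize row 1 (÷-1) = (0, 1, 6)

rank = 2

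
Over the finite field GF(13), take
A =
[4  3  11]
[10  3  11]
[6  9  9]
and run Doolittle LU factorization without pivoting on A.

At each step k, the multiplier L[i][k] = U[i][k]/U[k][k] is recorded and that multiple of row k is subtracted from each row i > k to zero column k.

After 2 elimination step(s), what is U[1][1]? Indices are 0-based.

k=0: U[0][0]=4
  eliminate (1,0): mult=9, new row 1: (0, 2, 3); set L[1][0]=9
  eliminate (2,0): mult=8, new row 2: (0, 11, 12); set L[2][0]=8
k=1: U[1][1]=2
  eliminate (2,1): mult=12, new row 2: (0, 0, 2); set L[2][1]=12

U[1][1] = 2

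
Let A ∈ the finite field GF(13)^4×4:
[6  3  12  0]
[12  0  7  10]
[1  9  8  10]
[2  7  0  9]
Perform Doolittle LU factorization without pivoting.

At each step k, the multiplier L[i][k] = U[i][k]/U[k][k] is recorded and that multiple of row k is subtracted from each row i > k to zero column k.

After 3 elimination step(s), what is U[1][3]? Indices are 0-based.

U[1][3] = 10

Step 1: pivot at (0,0) is 6.
  row1 ← row1 − (2)·row0  ⇒  L[1][0]=2, U row1=(0, 7, 9, 10)
  row2 ← row2 − (11)·row0  ⇒  L[2][0]=11, U row2=(0, 2, 6, 10)
  row3 ← row3 − (9)·row0  ⇒  L[3][0]=9, U row3=(0, 6, 9, 9)
Step 2: pivot at (1,1) is 7.
  row2 ← row2 − (4)·row1  ⇒  L[2][1]=4, U row2=(0, 0, 9, 9)
  row3 ← row3 − (12)·row1  ⇒  L[3][1]=12, U row3=(0, 0, 5, 6)
Step 3: pivot at (2,2) is 9.
  row3 ← row3 − (2)·row2  ⇒  L[3][2]=2, U row3=(0, 0, 0, 1)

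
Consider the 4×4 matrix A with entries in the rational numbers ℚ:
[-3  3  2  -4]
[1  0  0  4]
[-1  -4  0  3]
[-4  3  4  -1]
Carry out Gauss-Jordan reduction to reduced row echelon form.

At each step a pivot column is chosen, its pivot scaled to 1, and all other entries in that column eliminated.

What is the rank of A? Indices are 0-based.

rank = 4

pivot(0,0)=-3: scale R0 → (1, -1, -2/3, 4/3)
  clear (1,0): R1 −= (1)R0 → (0, 1, 2/3, 8/3)
  clear (2,0): R2 −= (-1)R0 → (0, -5, -2/3, 13/3)
  clear (3,0): R3 −= (-4)R0 → (0, -1, 4/3, 13/3)
pivot(1,1)=1: scale R1 → (0, 1, 2/3, 8/3)
  clear (0,1): R0 −= (-1)R1 → (1, 0, 0, 4)
  clear (2,1): R2 −= (-5)R1 → (0, 0, 8/3, 53/3)
  clear (3,1): R3 −= (-1)R1 → (0, 0, 2, 7)
pivot(2,2)=8/3: scale R2 → (0, 0, 1, 53/8)
  clear (1,2): R1 −= (2/3)R2 → (0, 1, 0, -7/4)
  clear (3,2): R3 −= (2)R2 → (0, 0, 0, -25/4)
pivot(3,3)=-25/4: scale R3 → (0, 0, 0, 1)
  clear (0,3): R0 −= (4)R3 → (1, 0, 0, 0)
  clear (1,3): R1 −= (-7/4)R3 → (0, 1, 0, 0)
  clear (2,3): R2 −= (53/8)R3 → (0, 0, 1, 0)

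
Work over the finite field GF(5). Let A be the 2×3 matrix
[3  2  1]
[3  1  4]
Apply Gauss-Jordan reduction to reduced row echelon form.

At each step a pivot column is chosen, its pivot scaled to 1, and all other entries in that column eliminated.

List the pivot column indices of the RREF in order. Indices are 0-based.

pivot columns: 0, 1

pivot(0,0)=3: scale R0 → (1, 4, 2)
  clear (1,0): R1 −= (3)R0 → (0, 4, 3)
pivot(1,1)=4: scale R1 → (0, 1, 2)
  clear (0,1): R0 −= (4)R1 → (1, 0, 4)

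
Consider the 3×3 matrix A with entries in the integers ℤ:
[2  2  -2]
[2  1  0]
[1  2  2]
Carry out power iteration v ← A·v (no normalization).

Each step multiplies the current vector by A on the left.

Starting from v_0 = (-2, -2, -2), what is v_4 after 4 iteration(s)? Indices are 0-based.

v_0 = (-2, -2, -2).
v_1 = A·v_0 = (-4, -6, -10).
v_2 = A·v_1 = (0, -14, -36).
v_3 = A·v_2 = (44, -14, -100).
v_4 = A·v_3 = (260, 74, -184).

v_4 = (260, 74, -184)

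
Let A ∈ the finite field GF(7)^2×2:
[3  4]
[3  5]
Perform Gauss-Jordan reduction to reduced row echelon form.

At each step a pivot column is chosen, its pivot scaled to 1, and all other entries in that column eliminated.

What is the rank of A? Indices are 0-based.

rank = 2

step 1: normalize row 0 (÷3) = (1, 6)
  row 1: subtract 3×row0 = (0, 1)
step 2: normalize row 1 (÷1) = (0, 1)
  row 0: subtract 6×row1 = (1, 0)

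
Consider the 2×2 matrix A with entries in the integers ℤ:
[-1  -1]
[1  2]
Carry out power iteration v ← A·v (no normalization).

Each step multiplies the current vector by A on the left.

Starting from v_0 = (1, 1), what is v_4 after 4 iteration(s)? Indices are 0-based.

v_0 = (1, 1).
v_1 = A·v_0 = (-2, 3).
v_2 = A·v_1 = (-1, 4).
v_3 = A·v_2 = (-3, 7).
v_4 = A·v_3 = (-4, 11).

v_4 = (-4, 11)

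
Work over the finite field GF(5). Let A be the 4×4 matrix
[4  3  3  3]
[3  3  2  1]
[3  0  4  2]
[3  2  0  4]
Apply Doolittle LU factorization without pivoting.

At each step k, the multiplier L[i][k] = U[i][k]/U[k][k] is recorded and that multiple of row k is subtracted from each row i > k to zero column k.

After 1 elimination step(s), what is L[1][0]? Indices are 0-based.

[col 0] pivot 4
  R1 -= 2*R0 → (0, 2, 1, 0)  (L[1][0] := 2)
  R2 -= 2*R0 → (0, 4, 3, 1)  (L[2][0] := 2)
  R3 -= 2*R0 → (0, 1, 4, 3)  (L[3][0] := 2)

L[1][0] = 2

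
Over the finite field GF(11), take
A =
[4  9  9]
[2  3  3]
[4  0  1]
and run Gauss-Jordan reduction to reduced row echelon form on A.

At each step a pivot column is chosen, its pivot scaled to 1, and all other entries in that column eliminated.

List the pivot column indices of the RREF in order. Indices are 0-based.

pivot columns: 0, 1, 2

pivot(0,0)=4: scale R0 → (1, 5, 5)
  clear (1,0): R1 −= (2)R0 → (0, 4, 4)
  clear (2,0): R2 −= (4)R0 → (0, 2, 3)
pivot(1,1)=4: scale R1 → (0, 1, 1)
  clear (0,1): R0 −= (5)R1 → (1, 0, 0)
  clear (2,1): R2 −= (2)R1 → (0, 0, 1)
pivot(2,2)=1: scale R2 → (0, 0, 1)
  clear (1,2): R1 −= (1)R2 → (0, 1, 0)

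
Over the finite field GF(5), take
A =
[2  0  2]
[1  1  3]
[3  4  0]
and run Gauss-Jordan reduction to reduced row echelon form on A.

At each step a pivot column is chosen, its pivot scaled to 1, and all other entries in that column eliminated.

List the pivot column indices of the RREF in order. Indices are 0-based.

pivot columns: 0, 1, 2

[1] R0 /= 2  ⇒  (1, 0, 1)
     R1 -= 1·R0  ⇒  (0, 1, 2)
     R2 -= 3·R0  ⇒  (0, 4, 2)
[2] R1 /= 1  ⇒  (0, 1, 2)
     R2 -= 4·R1  ⇒  (0, 0, 4)
[3] R2 /= 4  ⇒  (0, 0, 1)
     R0 -= 1·R2  ⇒  (1, 0, 0)
     R1 -= 2·R2  ⇒  (0, 1, 0)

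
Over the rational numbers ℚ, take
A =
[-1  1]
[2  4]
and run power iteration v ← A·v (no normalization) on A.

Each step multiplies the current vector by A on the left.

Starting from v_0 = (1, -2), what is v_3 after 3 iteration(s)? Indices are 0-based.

v_0 = (1, -2).
v_1 = A·v_0 = (-3, -6).
v_2 = A·v_1 = (-3, -30).
v_3 = A·v_2 = (-27, -126).

v_3 = (-27, -126)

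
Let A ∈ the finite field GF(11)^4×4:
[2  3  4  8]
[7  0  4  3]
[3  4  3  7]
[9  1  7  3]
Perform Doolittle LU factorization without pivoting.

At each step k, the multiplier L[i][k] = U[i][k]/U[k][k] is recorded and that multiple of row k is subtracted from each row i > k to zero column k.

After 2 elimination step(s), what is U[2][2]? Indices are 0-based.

U[2][2] = 9

[col 0] pivot 2
  R1 -= 9*R0 → (0, 6, 1, 8)  (L[1][0] := 9)
  R2 -= 7*R0 → (0, 5, 8, 6)  (L[2][0] := 7)
  R3 -= 10*R0 → (0, 4, 0, 0)  (L[3][0] := 10)
[col 1] pivot 6
  R2 -= 10*R1 → (0, 0, 9, 3)  (L[2][1] := 10)
  R3 -= 8*R1 → (0, 0, 3, 2)  (L[3][1] := 8)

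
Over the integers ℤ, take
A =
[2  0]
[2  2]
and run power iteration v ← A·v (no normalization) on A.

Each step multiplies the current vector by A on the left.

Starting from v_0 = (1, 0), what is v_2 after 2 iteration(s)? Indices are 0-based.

v_0 = (1, 0).
v_1 = A·v_0 = (2, 2).
v_2 = A·v_1 = (4, 8).

v_2 = (4, 8)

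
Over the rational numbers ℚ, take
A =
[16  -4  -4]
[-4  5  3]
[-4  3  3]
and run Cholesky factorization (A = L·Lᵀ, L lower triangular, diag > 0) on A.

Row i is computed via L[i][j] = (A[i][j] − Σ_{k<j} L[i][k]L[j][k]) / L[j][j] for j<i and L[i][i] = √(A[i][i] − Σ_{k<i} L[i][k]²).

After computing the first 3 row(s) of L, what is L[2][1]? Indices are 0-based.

Step 1: L[0][0] = √(16) = 4.
  L[1][0] = (-4) / L[0][0] = -1.
Step 2: L[1][1] = √(4) = 2.
  L[2][0] = (-4) / L[0][0] = -1.
  L[2][1] = (2) / L[1][1] = 1.
Step 3: L[2][2] = √(1) = 1.

L[2][1] = 1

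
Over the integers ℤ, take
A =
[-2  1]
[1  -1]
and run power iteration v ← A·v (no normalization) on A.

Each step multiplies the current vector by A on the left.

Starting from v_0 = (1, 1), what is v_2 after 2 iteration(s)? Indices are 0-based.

v_0 = (1, 1).
v_1 = A·v_0 = (-1, 0).
v_2 = A·v_1 = (2, -1).

v_2 = (2, -1)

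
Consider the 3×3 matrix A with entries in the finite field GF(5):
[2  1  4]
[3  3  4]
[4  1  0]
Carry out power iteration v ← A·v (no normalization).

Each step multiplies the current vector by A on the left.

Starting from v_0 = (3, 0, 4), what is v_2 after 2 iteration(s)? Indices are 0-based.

v_0 = (3, 0, 4).
v_1 = A·v_0 = (2, 0, 2).
v_2 = A·v_1 = (2, 4, 3).

v_2 = (2, 4, 3)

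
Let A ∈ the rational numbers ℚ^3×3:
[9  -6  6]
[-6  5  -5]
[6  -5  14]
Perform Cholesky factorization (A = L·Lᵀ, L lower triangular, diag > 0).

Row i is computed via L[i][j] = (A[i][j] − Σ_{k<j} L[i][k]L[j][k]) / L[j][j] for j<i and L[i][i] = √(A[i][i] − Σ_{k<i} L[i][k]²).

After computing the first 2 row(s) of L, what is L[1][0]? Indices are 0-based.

L[1][0] = -2

Step 1: L[0][0] = √(9) = 3.
  L[1][0] = (-6) / L[0][0] = -2.
Step 2: L[1][1] = √(1) = 1.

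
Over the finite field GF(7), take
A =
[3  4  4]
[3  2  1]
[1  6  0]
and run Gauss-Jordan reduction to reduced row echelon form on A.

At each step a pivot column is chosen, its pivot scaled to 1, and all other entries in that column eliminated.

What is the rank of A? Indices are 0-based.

rank = 3

pivot(0,0)=3: scale R0 → (1, 6, 6)
  clear (1,0): R1 −= (3)R0 → (0, 5, 4)
  clear (2,0): R2 −= (1)R0 → (0, 0, 1)
pivot(1,1)=5: scale R1 → (0, 1, 5)
  clear (0,1): R0 −= (6)R1 → (1, 0, 4)
pivot(2,2)=1: scale R2 → (0, 0, 1)
  clear (0,2): R0 −= (4)R2 → (1, 0, 0)
  clear (1,2): R1 −= (5)R2 → (0, 1, 0)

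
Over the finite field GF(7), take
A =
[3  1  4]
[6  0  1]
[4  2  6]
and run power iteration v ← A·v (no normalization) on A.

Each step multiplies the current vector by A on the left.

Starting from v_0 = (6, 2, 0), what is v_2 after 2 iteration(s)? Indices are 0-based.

v_2 = (5, 1, 5)

v_0 = (6, 2, 0).
v_1 = A·v_0 = (6, 1, 0).
v_2 = A·v_1 = (5, 1, 5).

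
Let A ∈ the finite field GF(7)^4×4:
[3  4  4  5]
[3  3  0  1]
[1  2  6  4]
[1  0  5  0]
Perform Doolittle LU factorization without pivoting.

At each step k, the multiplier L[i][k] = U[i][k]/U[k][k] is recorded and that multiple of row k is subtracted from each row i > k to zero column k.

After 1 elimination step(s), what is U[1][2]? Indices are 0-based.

Step 1: pivot at (0,0) is 3.
  row1 ← row1 − (1)·row0  ⇒  L[1][0]=1, U row1=(0, 6, 3, 3)
  row2 ← row2 − (5)·row0  ⇒  L[2][0]=5, U row2=(0, 3, 0, 0)
  row3 ← row3 − (5)·row0  ⇒  L[3][0]=5, U row3=(0, 1, 6, 3)

U[1][2] = 3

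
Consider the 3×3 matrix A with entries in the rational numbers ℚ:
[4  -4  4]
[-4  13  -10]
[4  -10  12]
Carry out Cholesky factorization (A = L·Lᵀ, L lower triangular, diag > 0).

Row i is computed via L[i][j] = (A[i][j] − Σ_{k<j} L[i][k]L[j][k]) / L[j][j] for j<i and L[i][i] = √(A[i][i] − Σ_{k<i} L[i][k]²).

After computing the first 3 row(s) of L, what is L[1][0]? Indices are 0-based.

Step 1: L[0][0] = √(4) = 2.
  L[1][0] = (-4) / L[0][0] = -2.
Step 2: L[1][1] = √(9) = 3.
  L[2][0] = (4) / L[0][0] = 2.
  L[2][1] = (-6) / L[1][1] = -2.
Step 3: L[2][2] = √(4) = 2.

L[1][0] = -2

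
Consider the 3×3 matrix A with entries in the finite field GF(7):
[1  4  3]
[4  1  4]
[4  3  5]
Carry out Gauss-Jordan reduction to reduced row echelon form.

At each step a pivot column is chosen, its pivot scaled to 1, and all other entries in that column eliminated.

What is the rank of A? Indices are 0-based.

[1] R0 /= 1  ⇒  (1, 4, 3)
     R1 -= 4·R0  ⇒  (0, 6, 6)
     R2 -= 4·R0  ⇒  (0, 1, 0)
[2] R1 /= 6  ⇒  (0, 1, 1)
     R0 -= 4·R1  ⇒  (1, 0, 6)
     R2 -= 1·R1  ⇒  (0, 0, 6)
[3] R2 /= 6  ⇒  (0, 0, 1)
     R0 -= 6·R2  ⇒  (1, 0, 0)
     R1 -= 1·R2  ⇒  (0, 1, 0)

rank = 3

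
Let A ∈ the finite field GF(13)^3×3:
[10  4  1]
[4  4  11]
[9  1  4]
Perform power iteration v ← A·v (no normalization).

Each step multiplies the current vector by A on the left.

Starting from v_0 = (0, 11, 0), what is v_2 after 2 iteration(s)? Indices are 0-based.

v_2 = (3, 5, 3)

v_0 = (0, 11, 0).
v_1 = A·v_0 = (5, 5, 11).
v_2 = A·v_1 = (3, 5, 3).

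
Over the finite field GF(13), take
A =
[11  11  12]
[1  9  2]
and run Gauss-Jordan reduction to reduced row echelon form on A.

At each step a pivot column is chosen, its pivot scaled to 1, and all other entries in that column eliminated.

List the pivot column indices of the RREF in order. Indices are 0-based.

step 1: normalize row 0 (÷11) = (1, 1, 7)
  row 1: subtract 1×row0 = (0, 8, 8)
step 2: normalize row 1 (÷8) = (0, 1, 1)
  row 0: subtract 1×row1 = (1, 0, 6)

pivot columns: 0, 1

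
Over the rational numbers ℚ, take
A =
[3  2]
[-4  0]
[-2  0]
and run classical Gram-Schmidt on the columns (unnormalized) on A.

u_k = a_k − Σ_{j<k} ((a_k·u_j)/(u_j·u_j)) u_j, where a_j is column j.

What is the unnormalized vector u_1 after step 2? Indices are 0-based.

u_1 = (40/29, 24/29, 12/29)

Step 1: u_0 = a_0 = (3, -4, -2).
Step 2: u_1 = a_1 − (6/29)·u_0 = (40/29, 24/29, 12/29).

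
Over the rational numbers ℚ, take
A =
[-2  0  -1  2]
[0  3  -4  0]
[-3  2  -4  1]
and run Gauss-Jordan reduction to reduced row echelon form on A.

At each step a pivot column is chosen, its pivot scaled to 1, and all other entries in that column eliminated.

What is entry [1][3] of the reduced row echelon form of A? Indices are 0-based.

[1] R0 /= -2  ⇒  (1, 0, 1/2, -1)
     R2 -= -3·R0  ⇒  (0, 2, -5/2, -2)
[2] R1 /= 3  ⇒  (0, 1, -4/3, 0)
     R2 -= 2·R1  ⇒  (0, 0, 1/6, -2)
[3] R2 /= 1/6  ⇒  (0, 0, 1, -12)
     R0 -= 1/2·R2  ⇒  (1, 0, 0, 5)
     R1 -= -4/3·R2  ⇒  (0, 1, 0, -16)

M[1][3] = -16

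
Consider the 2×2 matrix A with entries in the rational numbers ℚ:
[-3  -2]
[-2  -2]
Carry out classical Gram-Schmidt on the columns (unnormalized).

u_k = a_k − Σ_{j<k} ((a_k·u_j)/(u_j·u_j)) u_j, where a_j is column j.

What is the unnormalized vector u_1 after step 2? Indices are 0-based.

Step 1: u_0 = a_0 = (-3, -2).
Step 2: u_1 = a_1 − (10/13)·u_0 = (4/13, -6/13).

u_1 = (4/13, -6/13)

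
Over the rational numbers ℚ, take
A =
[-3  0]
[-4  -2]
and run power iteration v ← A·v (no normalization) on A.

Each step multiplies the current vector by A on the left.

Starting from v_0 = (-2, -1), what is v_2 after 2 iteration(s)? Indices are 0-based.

v_0 = (-2, -1).
v_1 = A·v_0 = (6, 10).
v_2 = A·v_1 = (-18, -44).

v_2 = (-18, -44)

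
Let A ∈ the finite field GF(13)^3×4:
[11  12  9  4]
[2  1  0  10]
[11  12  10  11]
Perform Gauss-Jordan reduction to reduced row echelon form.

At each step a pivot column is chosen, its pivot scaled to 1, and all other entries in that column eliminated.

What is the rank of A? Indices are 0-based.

rank = 3

[1] R0 /= 11  ⇒  (1, 7, 2, 11)
     R1 -= 2·R0  ⇒  (0, 0, 9, 1)
     R2 -= 11·R0  ⇒  (0, 0, 1, 7)
column 1 empty below row 1
[2] R1 /= 9  ⇒  (0, 0, 1, 3)
     R0 -= 2·R1  ⇒  (1, 7, 0, 5)
     R2 -= 1·R1  ⇒  (0, 0, 0, 4)
[3] R2 /= 4  ⇒  (0, 0, 0, 1)
     R0 -= 5·R2  ⇒  (1, 7, 0, 0)
     R1 -= 3·R2  ⇒  (0, 0, 1, 0)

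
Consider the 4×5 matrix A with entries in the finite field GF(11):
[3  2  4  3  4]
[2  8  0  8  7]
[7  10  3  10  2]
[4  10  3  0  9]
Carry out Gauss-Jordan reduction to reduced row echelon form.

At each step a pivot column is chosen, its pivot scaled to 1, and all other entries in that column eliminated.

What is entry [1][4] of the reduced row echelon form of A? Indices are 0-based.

[1] R0 /= 3  ⇒  (1, 8, 5, 1, 5)
     R1 -= 2·R0  ⇒  (0, 3, 1, 6, 8)
     R2 -= 7·R0  ⇒  (0, 9, 1, 3, 0)
     R3 -= 4·R0  ⇒  (0, 0, 5, 7, 0)
[2] R1 /= 3  ⇒  (0, 1, 4, 2, 10)
     R0 -= 8·R1  ⇒  (1, 0, 6, 7, 2)
     R2 -= 9·R1  ⇒  (0, 0, 9, 7, 9)
[3] R2 /= 9  ⇒  (0, 0, 1, 2, 1)
     R0 -= 6·R2  ⇒  (1, 0, 0, 6, 7)
     R1 -= 4·R2  ⇒  (0, 1, 0, 5, 6)
     R3 -= 5·R2  ⇒  (0, 0, 0, 8, 6)
[4] R3 /= 8  ⇒  (0, 0, 0, 1, 9)
     R0 -= 6·R3  ⇒  (1, 0, 0, 0, 8)
     R1 -= 5·R3  ⇒  (0, 1, 0, 0, 5)
     R2 -= 2·R3  ⇒  (0, 0, 1, 0, 5)

M[1][4] = 5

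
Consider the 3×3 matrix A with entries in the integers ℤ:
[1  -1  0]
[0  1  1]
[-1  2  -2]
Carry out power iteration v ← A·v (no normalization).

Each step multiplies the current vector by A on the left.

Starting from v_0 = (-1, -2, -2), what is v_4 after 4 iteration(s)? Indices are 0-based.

v_0 = (-1, -2, -2).
v_1 = A·v_0 = (1, -4, 1).
v_2 = A·v_1 = (5, -3, -11).
v_3 = A·v_2 = (8, -14, 11).
v_4 = A·v_3 = (22, -3, -58).

v_4 = (22, -3, -58)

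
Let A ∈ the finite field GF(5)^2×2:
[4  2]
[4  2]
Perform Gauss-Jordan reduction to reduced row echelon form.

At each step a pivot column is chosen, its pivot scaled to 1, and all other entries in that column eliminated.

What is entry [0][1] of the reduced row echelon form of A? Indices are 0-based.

M[0][1] = 3

step 1: normalize row 0 (÷4) = (1, 3)
  row 1: subtract 4×row0 = (0, 0)
skip col 1 (zero from row 1)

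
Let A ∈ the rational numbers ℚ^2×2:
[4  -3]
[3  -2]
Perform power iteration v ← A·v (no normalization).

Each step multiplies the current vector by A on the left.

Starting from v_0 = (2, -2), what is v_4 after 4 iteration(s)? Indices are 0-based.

v_4 = (50, 46)

v_0 = (2, -2).
v_1 = A·v_0 = (14, 10).
v_2 = A·v_1 = (26, 22).
v_3 = A·v_2 = (38, 34).
v_4 = A·v_3 = (50, 46).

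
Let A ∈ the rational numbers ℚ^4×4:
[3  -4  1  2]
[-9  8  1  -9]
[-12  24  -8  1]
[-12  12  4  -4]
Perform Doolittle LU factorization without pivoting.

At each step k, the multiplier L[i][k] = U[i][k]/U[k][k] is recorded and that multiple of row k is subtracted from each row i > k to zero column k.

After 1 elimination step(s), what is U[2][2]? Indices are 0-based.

U[2][2] = -4

Step 1: pivot at (0,0) is 3.
  row1 ← row1 − (-3)·row0  ⇒  L[1][0]=-3, U row1=(0, -4, 4, -3)
  row2 ← row2 − (-4)·row0  ⇒  L[2][0]=-4, U row2=(0, 8, -4, 9)
  row3 ← row3 − (-4)·row0  ⇒  L[3][0]=-4, U row3=(0, -4, 8, 4)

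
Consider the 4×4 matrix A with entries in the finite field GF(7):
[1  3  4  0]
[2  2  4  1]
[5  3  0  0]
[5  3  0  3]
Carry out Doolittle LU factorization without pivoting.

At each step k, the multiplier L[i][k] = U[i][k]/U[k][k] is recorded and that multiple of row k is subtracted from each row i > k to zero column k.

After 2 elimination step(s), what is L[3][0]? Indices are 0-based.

k=0: U[0][0]=1
  eliminate (1,0): mult=2, new row 1: (0, 3, 3, 1); set L[1][0]=2
  eliminate (2,0): mult=5, new row 2: (0, 2, 1, 0); set L[2][0]=5
  eliminate (3,0): mult=5, new row 3: (0, 2, 1, 3); set L[3][0]=5
k=1: U[1][1]=3
  eliminate (2,1): mult=3, new row 2: (0, 0, 6, 4); set L[2][1]=3
  eliminate (3,1): mult=3, new row 3: (0, 0, 6, 0); set L[3][1]=3

L[3][0] = 5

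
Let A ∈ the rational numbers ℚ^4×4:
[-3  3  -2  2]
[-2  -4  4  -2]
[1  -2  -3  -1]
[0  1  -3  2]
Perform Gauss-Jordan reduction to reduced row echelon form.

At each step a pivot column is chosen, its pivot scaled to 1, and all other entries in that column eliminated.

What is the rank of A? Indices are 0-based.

rank = 4

[1] R0 /= -3  ⇒  (1, -1, 2/3, -2/3)
     R1 -= -2·R0  ⇒  (0, -6, 16/3, -10/3)
     R2 -= 1·R0  ⇒  (0, -1, -11/3, -1/3)
[2] R1 /= -6  ⇒  (0, 1, -8/9, 5/9)
     R0 -= -1·R1  ⇒  (1, 0, -2/9, -1/9)
     R2 -= -1·R1  ⇒  (0, 0, -41/9, 2/9)
     R3 -= 1·R1  ⇒  (0, 0, -19/9, 13/9)
[3] R2 /= -41/9  ⇒  (0, 0, 1, -2/41)
     R0 -= -2/9·R2  ⇒  (1, 0, 0, -5/41)
     R1 -= -8/9·R2  ⇒  (0, 1, 0, 21/41)
     R3 -= -19/9·R2  ⇒  (0, 0, 0, 55/41)
[4] R3 /= 55/41  ⇒  (0, 0, 0, 1)
     R0 -= -5/41·R3  ⇒  (1, 0, 0, 0)
     R1 -= 21/41·R3  ⇒  (0, 1, 0, 0)
     R2 -= -2/41·R3  ⇒  (0, 0, 1, 0)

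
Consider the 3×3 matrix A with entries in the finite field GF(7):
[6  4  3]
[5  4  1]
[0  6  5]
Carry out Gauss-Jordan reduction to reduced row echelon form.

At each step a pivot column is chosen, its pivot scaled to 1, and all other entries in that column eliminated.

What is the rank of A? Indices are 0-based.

rank = 3

[1] R0 /= 6  ⇒  (1, 3, 4)
     R1 -= 5·R0  ⇒  (0, 3, 2)
[2] R1 /= 3  ⇒  (0, 1, 3)
     R0 -= 3·R1  ⇒  (1, 0, 2)
     R2 -= 6·R1  ⇒  (0, 0, 1)
[3] R2 /= 1  ⇒  (0, 0, 1)
     R0 -= 2·R2  ⇒  (1, 0, 0)
     R1 -= 3·R2  ⇒  (0, 1, 0)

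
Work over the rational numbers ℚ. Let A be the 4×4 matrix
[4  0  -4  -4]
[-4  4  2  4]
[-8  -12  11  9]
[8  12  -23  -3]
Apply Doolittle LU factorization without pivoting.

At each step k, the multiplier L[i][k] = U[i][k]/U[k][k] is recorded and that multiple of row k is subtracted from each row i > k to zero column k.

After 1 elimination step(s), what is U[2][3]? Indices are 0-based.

Step 1: pivot at (0,0) is 4.
  row1 ← row1 − (-1)·row0  ⇒  L[1][0]=-1, U row1=(0, 4, -2, 0)
  row2 ← row2 − (-2)·row0  ⇒  L[2][0]=-2, U row2=(0, -12, 3, 1)
  row3 ← row3 − (2)·row0  ⇒  L[3][0]=2, U row3=(0, 12, -15, 5)

U[2][3] = 1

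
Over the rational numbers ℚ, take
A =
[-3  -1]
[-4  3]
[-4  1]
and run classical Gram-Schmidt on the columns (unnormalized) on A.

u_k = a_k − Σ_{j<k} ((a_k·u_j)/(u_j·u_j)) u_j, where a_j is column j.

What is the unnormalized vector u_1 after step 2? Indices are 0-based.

u_1 = (-80/41, 71/41, -11/41)

Step 1: u_0 = a_0 = (-3, -4, -4).
Step 2: u_1 = a_1 − (-13/41)·u_0 = (-80/41, 71/41, -11/41).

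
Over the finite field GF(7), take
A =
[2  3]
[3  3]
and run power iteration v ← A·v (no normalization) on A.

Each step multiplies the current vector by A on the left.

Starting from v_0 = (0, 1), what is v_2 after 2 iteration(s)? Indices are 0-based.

v_0 = (0, 1).
v_1 = A·v_0 = (3, 3).
v_2 = A·v_1 = (1, 4).

v_2 = (1, 4)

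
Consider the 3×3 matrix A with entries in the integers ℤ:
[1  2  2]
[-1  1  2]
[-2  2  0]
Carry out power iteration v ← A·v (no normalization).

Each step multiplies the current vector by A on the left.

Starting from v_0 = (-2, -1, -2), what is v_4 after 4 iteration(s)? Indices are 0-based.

v_4 = (182, 87, 22)

v_0 = (-2, -1, -2).
v_1 = A·v_0 = (-8, -3, 2).
v_2 = A·v_1 = (-10, 9, 10).
v_3 = A·v_2 = (28, 39, 38).
v_4 = A·v_3 = (182, 87, 22).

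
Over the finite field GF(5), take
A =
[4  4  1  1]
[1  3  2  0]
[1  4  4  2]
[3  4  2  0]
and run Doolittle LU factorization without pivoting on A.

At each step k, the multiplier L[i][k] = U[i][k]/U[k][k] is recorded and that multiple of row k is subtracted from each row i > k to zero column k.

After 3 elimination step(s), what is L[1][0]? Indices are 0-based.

k=0: U[0][0]=4
  eliminate (1,0): mult=4, new row 1: (0, 2, 3, 1); set L[1][0]=4
  eliminate (2,0): mult=4, new row 2: (0, 3, 0, 3); set L[2][0]=4
  eliminate (3,0): mult=2, new row 3: (0, 1, 0, 3); set L[3][0]=2
k=1: U[1][1]=2
  eliminate (2,1): mult=4, new row 2: (0, 0, 3, 4); set L[2][1]=4
  eliminate (3,1): mult=3, new row 3: (0, 0, 1, 0); set L[3][1]=3
k=2: U[2][2]=3
  eliminate (3,2): mult=2, new row 3: (0, 0, 0, 2); set L[3][2]=2

L[1][0] = 4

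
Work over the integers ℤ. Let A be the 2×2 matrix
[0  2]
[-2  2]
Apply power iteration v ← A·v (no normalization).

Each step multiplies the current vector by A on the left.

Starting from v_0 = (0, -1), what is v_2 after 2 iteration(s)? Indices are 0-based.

v_0 = (0, -1).
v_1 = A·v_0 = (-2, -2).
v_2 = A·v_1 = (-4, 0).

v_2 = (-4, 0)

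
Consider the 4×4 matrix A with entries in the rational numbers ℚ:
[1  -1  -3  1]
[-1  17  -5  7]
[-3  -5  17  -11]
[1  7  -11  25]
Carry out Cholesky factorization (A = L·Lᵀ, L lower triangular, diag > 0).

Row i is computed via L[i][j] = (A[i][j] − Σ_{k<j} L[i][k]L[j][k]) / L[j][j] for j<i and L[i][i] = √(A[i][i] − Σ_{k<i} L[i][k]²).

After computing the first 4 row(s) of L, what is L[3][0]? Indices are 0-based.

L[3][0] = 1

Step 1: L[0][0] = √(1) = 1.
  L[1][0] = (-1) / L[0][0] = -1.
Step 2: L[1][1] = √(16) = 4.
  L[2][0] = (-3) / L[0][0] = -3.
  L[2][1] = (-8) / L[1][1] = -2.
Step 3: L[2][2] = √(4) = 2.
  L[3][0] = (1) / L[0][0] = 1.
  L[3][1] = (8) / L[1][1] = 2.
  L[3][2] = (-4) / L[2][2] = -2.
Step 4: L[3][3] = √(16) = 4.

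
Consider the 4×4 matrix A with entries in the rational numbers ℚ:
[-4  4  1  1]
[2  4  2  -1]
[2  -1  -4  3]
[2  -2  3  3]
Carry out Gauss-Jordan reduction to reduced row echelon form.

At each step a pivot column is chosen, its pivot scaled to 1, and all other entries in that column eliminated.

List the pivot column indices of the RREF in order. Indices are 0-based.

pivot columns: 0, 1, 2, 3

[1] R0 /= -4  ⇒  (1, -1, -1/4, -1/4)
     R1 -= 2·R0  ⇒  (0, 6, 5/2, -1/2)
     R2 -= 2·R0  ⇒  (0, 1, -7/2, 7/2)
     R3 -= 2·R0  ⇒  (0, 0, 7/2, 7/2)
[2] R1 /= 6  ⇒  (0, 1, 5/12, -1/12)
     R0 -= -1·R1  ⇒  (1, 0, 1/6, -1/3)
     R2 -= 1·R1  ⇒  (0, 0, -47/12, 43/12)
[3] R2 /= -47/12  ⇒  (0, 0, 1, -43/47)
     R0 -= 1/6·R2  ⇒  (1, 0, 0, -17/94)
     R1 -= 5/12·R2  ⇒  (0, 1, 0, 14/47)
     R3 -= 7/2·R2  ⇒  (0, 0, 0, 315/47)
[4] R3 /= 315/47  ⇒  (0, 0, 0, 1)
     R0 -= -17/94·R3  ⇒  (1, 0, 0, 0)
     R1 -= 14/47·R3  ⇒  (0, 1, 0, 0)
     R2 -= -43/47·R3  ⇒  (0, 0, 1, 0)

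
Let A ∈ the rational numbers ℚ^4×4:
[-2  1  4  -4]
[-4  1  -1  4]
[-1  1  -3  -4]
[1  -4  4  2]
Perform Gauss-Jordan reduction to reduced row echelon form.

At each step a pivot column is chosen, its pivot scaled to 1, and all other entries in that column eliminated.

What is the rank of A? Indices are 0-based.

rank = 4

pivot(0,0)=-2: scale R0 → (1, -1/2, -2, 2)
  clear (1,0): R1 −= (-4)R0 → (0, -1, -9, 12)
  clear (2,0): R2 −= (-1)R0 → (0, 1/2, -5, -2)
  clear (3,0): R3 −= (1)R0 → (0, -7/2, 6, 0)
pivot(1,1)=-1: scale R1 → (0, 1, 9, -12)
  clear (0,1): R0 −= (-1/2)R1 → (1, 0, 5/2, -4)
  clear (2,1): R2 −= (1/2)R1 → (0, 0, -19/2, 4)
  clear (3,1): R3 −= (-7/2)R1 → (0, 0, 75/2, -42)
pivot(2,2)=-19/2: scale R2 → (0, 0, 1, -8/19)
  clear (0,2): R0 −= (5/2)R2 → (1, 0, 0, -56/19)
  clear (1,2): R1 −= (9)R2 → (0, 1, 0, -156/19)
  clear (3,2): R3 −= (75/2)R2 → (0, 0, 0, -498/19)
pivot(3,3)=-498/19: scale R3 → (0, 0, 0, 1)
  clear (0,3): R0 −= (-56/19)R3 → (1, 0, 0, 0)
  clear (1,3): R1 −= (-156/19)R3 → (0, 1, 0, 0)
  clear (2,3): R2 −= (-8/19)R3 → (0, 0, 1, 0)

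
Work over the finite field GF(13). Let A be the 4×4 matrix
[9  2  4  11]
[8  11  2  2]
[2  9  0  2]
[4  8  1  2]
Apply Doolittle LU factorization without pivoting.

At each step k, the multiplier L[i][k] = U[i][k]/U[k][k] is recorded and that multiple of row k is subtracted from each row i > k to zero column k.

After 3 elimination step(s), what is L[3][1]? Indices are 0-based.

Step 1: pivot at (0,0) is 9.
  row1 ← row1 − (11)·row0  ⇒  L[1][0]=11, U row1=(0, 2, 10, 11)
  row2 ← row2 − (6)·row0  ⇒  L[2][0]=6, U row2=(0, 10, 2, 1)
  row3 ← row3 − (12)·row0  ⇒  L[3][0]=12, U row3=(0, 10, 5, 0)
Step 2: pivot at (1,1) is 2.
  row2 ← row2 − (5)·row1  ⇒  L[2][1]=5, U row2=(0, 0, 4, 11)
  row3 ← row3 − (5)·row1  ⇒  L[3][1]=5, U row3=(0, 0, 7, 10)
Step 3: pivot at (2,2) is 4.
  row3 ← row3 − (5)·row2  ⇒  L[3][2]=5, U row3=(0, 0, 0, 7)

L[3][1] = 5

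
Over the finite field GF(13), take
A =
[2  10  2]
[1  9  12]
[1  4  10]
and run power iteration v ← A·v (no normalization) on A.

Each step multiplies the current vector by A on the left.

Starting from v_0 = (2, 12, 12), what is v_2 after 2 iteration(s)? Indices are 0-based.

v_0 = (2, 12, 12).
v_1 = A·v_0 = (5, 7, 1).
v_2 = A·v_1 = (4, 2, 4).

v_2 = (4, 2, 4)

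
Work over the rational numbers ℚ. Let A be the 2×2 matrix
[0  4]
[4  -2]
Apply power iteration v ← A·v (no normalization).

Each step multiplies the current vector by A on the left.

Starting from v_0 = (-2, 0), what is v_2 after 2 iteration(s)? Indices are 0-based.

v_0 = (-2, 0).
v_1 = A·v_0 = (0, -8).
v_2 = A·v_1 = (-32, 16).

v_2 = (-32, 16)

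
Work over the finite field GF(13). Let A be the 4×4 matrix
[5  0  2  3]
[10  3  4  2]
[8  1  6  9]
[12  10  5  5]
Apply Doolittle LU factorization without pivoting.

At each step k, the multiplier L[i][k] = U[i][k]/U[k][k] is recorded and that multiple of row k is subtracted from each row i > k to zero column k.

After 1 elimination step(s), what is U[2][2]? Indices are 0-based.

U[2][2] = 8

[col 0] pivot 5
  R1 -= 2*R0 → (0, 3, 0, 9)  (L[1][0] := 2)
  R2 -= 12*R0 → (0, 1, 8, 12)  (L[2][0] := 12)
  R3 -= 5*R0 → (0, 10, 8, 3)  (L[3][0] := 5)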